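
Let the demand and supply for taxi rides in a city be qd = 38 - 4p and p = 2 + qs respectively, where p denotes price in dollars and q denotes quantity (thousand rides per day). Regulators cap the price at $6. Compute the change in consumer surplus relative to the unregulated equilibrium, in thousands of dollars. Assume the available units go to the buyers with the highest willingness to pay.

7.5

Rearranging supply gives qs = p - 2. Equilibrium: 38 - 4p = p - 2, so 40 = 5p and p* = 8, q* = 6.
Since 6 < 8, the ceiling is binding.
At p = 6: qd = 38 - 4·6 = 14 and qs = 6 - 2 = 4.
Consumer surplus without the control is ½ · (9.5 - 8) · 6 = 4.5.
With the ceiling, 4 units are sold at 6 (assume they go to the highest-value buyers). The demand price at q = 4 is 8.5, so CS = ½ · [(9.5 - 6) + (8.5 - 6)] · 4 = 12.
Change in consumer surplus = 12 - 4.5 = 7.5.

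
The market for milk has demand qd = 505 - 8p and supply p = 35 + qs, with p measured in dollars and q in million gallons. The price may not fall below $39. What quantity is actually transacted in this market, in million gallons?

Rearranging supply gives qs = p - 35. Without the control the market clears where 505 - 8p = p - 35, i.e. p* = 60 and q* = 25.
The floor of 39 is below the equilibrium price 60, so it is not binding; the market clears at p* = 60, q* = 25.

25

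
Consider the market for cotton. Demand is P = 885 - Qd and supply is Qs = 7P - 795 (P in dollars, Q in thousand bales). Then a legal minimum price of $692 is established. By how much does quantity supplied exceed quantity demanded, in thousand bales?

3856

Rearranging demand gives Qd = 885 - P. In a free market, 885 - P = 7P - 795 gives the equilibrium P* = 210, Q* = 675.
Since 692 > 210, the floor is binding.
At P = 692: Qd = 885 - 692 = 193 and Qs = 7·692 - 795 = 4049.
Surplus = Qs - Qd = 4049 - 193 = 3856.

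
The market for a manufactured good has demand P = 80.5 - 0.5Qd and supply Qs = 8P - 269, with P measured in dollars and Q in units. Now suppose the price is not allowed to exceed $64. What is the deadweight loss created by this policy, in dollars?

0

Rearranging demand gives Qd = 161 - 2P. Setting quantity demanded equal to quantity supplied, 161 - 2P = 8P - 269, gives P* = 43 and Q* = 75.
Since 64 is above P* = 43, the ceiling does not bind and the free-market outcome prevails.
Since the control does not bind, no trades are prevented and deadweight loss is zero.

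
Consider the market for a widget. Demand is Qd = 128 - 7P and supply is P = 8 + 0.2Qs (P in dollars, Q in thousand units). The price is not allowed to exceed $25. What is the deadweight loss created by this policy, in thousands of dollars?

Rearranging supply gives Qs = 5P - 40. Equilibrium: 128 - 7P = 5P - 40, so 168 = 12P and P* = 14, Q* = 30.
The ceiling of 25 is above the equilibrium price 14, so it is not binding; the market clears at P* = 14, Q* = 30.
Since the control does not bind, no trades are prevented and deadweight loss is zero.

0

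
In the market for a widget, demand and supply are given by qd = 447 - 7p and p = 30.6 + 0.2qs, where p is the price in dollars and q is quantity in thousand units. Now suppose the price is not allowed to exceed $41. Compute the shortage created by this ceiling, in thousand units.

108

Rearranging supply gives qs = 5p - 153. Equilibrium: 447 - 7p = 5p - 153, so 600 = 12p and p* = 50, q* = 97.
The ceiling of 41 is below the equilibrium price 50, so it binds.
At p = 41: qd = 447 - 7·41 = 160 and qs = 5·41 - 153 = 52.
Shortage = qd - qs = 160 - 52 = 108.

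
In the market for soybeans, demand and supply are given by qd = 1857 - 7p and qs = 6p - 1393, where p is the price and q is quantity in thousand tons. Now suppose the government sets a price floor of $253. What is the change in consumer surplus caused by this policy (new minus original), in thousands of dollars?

-289.5

Without the control the market clears where 1857 - 7p = 6p - 1393, i.e. p* = 250 and q* = 107.
Since 253 > 250, the floor is binding.
At p = 253: qd = 1857 - 7·253 = 86 and qs = 6·253 - 1393 = 125.
Consumer surplus without the control is ½ · (1857/7 - 250) · 107 = 11449/14.
With the floor, consumers buy 86 units at 253, so CS = ½ · (1857/7 - 253) · 86 = 3698/7.
Change in consumer surplus = 3698/7 - 11449/14 = -289.5.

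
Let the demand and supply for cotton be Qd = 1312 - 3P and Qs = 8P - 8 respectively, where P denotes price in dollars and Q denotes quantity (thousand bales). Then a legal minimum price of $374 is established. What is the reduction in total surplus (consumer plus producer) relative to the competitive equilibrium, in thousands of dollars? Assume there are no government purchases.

133064.25

Setting quantity demanded equal to quantity supplied, 1312 - 3P = 8P - 8, gives P* = 120 and Q* = 952.
Since 374 > 120, the floor is binding.
At P = 374: Qd = 1312 - 3·374 = 190 and Qs = 8·374 - 8 = 2984.
Quantity traded falls to 190. At Q = 190 the demand price is (1312 - 190)/3 = 374 and the supply price is (8 + 190)/8 = 24.75.
Deadweight loss = ½ · (374 - 24.75) · (952 - 190) = ½ · 349.25 · 762 = 133064.25.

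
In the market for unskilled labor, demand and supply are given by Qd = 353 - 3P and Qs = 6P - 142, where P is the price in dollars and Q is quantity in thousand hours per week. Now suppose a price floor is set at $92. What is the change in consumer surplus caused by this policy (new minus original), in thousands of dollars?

-4902.5

Equilibrium: 353 - 3P = 6P - 142, so 495 = 9P and P* = 55, Q* = 188.
The floor of 92 is above the equilibrium price 55, so it binds.
At P = 92: Qd = 353 - 3·92 = 77 and Qs = 6·92 - 142 = 410.
Consumer surplus without the control is ½ · (353/3 - 55) · 188 = 17672/3.
With the floor, consumers buy 77 units at 92, so CS = ½ · (353/3 - 92) · 77 = 5929/6.
Change in consumer surplus = 5929/6 - 17672/3 = -4902.5.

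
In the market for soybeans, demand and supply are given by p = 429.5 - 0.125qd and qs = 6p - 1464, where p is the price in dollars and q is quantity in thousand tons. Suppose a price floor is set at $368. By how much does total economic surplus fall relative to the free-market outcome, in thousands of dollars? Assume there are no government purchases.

3024

Rearranging demand gives qd = 3436 - 8p. Setting quantity demanded equal to quantity supplied, 3436 - 8p = 6p - 1464, gives p* = 350 and q* = 636.
Because the floor (368) lies above the market-clearing price, it is binding.
At p = 368: qd = 3436 - 8·368 = 492 and qs = 6·368 - 1464 = 744.
Quantity traded falls to 492. At q = 492 the demand price is (3436 - 492)/8 = 368 and the supply price is (1464 + 492)/6 = 326.
Deadweight loss = ½ · (368 - 326) · (636 - 492) = ½ · 42 · 144 = 3024.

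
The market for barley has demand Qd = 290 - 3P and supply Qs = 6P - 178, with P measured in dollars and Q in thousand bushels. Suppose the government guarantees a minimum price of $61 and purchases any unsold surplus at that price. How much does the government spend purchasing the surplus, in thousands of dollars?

In a free market, 290 - 3P = 6P - 178 gives the equilibrium P* = 52, Q* = 134.
The floor of 61 is above the equilibrium price 52, so it binds.
At P = 61: Qd = 290 - 3·61 = 107 and Qs = 6·61 - 178 = 188.
Surplus = Qs - Qd = 81.
Government expenditure = surplus × support price = 81 × 61 = 4941.

4941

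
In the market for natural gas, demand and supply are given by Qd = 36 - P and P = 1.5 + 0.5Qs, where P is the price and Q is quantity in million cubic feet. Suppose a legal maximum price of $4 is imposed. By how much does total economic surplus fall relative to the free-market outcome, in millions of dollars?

243

Rearranging supply gives Qs = 2P - 3. Without the control the market clears where 36 - P = 2P - 3, i.e. P* = 13 and Q* = 23.
Since 4 < 13, the ceiling is binding.
At P = 4: Qd = 36 - 4 = 32 and Qs = 2·4 - 3 = 5.
Quantity traded falls to 5. At Q = 5 the demand price is 36 - 5 = 31 and the supply price is (3 + 5)/2 = 4.
Deadweight loss = ½ · (31 - 4) · (23 - 5) = ½ · 27 · 18 = 243.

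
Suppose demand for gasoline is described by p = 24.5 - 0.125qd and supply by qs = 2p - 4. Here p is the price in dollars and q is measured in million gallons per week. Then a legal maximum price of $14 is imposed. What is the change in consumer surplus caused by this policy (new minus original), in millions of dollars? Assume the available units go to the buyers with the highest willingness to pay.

Rearranging demand gives qd = 196 - 8p. Without the control the market clears where 196 - 8p = 2p - 4, i.e. p* = 20 and q* = 36.
The ceiling of 14 is below the equilibrium price 20, so it binds.
At p = 14: qd = 196 - 8·14 = 84 and qs = 2·14 - 4 = 24.
Consumer surplus without the control is ½ · (24.5 - 20) · 36 = 81.
With the ceiling, 24 units are sold at 14 (assume they go to the highest-value buyers). The demand price at q = 24 is 21.5, so CS = ½ · [(24.5 - 14) + (21.5 - 14)] · 24 = 216.
Change in consumer surplus = 216 - 81 = 135.

135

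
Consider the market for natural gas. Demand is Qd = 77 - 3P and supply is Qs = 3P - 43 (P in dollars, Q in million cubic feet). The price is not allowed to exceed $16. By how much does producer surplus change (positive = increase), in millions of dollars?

-44

Equilibrium: 77 - 3P = 3P - 43, so 120 = 6P and P* = 20, Q* = 17.
Since 16 < 20, the ceiling is binding.
At P = 16: Qd = 77 - 3·16 = 29 and Qs = 3·16 - 43 = 5.
Producer surplus without the control is ½ · (20 - 43/3) · 17 = 289/6.
With the ceiling, producers sell 5 units at 16, so PS = ½ · (16 - 43/3) · 5 = 25/6.
Change in producer surplus = 25/6 - 289/6 = -44.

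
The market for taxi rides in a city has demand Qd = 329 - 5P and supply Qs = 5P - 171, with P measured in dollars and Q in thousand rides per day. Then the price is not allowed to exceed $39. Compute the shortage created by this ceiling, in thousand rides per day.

Without the control the market clears where 329 - 5P = 5P - 171, i.e. P* = 50 and Q* = 79.
Since 39 < 50, the ceiling is binding.
At P = 39: Qd = 329 - 5·39 = 134 and Qs = 5·39 - 171 = 24.
Shortage = Qd - Qs = 134 - 24 = 110.

110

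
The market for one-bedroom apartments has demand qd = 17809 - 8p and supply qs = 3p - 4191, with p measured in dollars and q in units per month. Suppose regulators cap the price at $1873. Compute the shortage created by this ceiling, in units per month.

1397

In a free market, 17809 - 8p = 3p - 4191 gives the equilibrium p* = 2000, q* = 1809.
Since 1873 < 2000, the ceiling is binding.
At p = 1873: qd = 17809 - 8·1873 = 2825 and qs = 3·1873 - 4191 = 1428.
Shortage = qd - qs = 2825 - 1428 = 1397.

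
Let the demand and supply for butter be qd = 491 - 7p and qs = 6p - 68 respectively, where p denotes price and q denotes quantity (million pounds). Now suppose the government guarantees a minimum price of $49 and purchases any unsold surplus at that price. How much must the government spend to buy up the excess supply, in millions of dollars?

Without the control the market clears where 491 - 7p = 6p - 68, i.e. p* = 43 and q* = 190.
Since 49 > 43, the floor is binding.
At p = 49: qd = 491 - 7·49 = 148 and qs = 6·49 - 68 = 226.
Surplus = qs - qd = 78.
Government expenditure = surplus × support price = 78 × 49 = 3822.

3822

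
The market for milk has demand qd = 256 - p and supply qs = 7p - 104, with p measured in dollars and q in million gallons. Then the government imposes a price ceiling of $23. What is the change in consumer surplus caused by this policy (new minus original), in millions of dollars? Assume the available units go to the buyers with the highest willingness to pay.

Setting quantity demanded equal to quantity supplied, 256 - p = 7p - 104, gives p* = 45 and q* = 211.
The ceiling of 23 is below the equilibrium price 45, so it binds.
At p = 23: qd = 256 - 23 = 233 and qs = 7·23 - 104 = 57.
Consumer surplus without the control is ½ · (256 - 45) · 211 = 22260.5.
With the ceiling, 57 units are sold at 23 (assume they go to the highest-value buyers). The demand price at q = 57 is 199, so CS = ½ · [(256 - 23) + (199 - 23)] · 57 = 11656.5.
Change in consumer surplus = 11656.5 - 22260.5 = -10604.

-10604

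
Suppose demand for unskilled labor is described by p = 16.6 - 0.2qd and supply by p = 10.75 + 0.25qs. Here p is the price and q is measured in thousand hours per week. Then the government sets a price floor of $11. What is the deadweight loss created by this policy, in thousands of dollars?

0

Rearranging demand gives qd = 83 - 5p; rearranging supply gives qs = 4p - 43. In a free market, 83 - 5p = 4p - 43 gives the equilibrium p* = 14, q* = 13.
Since 11 is below p* = 14, the floor does not bind and the free-market outcome prevails.
Since the control does not bind, no trades are prevented and deadweight loss is zero.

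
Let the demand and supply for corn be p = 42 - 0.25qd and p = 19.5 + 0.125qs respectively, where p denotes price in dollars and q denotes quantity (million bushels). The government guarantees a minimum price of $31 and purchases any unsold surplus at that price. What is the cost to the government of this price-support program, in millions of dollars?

Rearranging demand gives qd = 168 - 4p; rearranging supply gives qs = 8p - 156. Setting quantity demanded equal to quantity supplied, 168 - 4p = 8p - 156, gives p* = 27 and q* = 60.
Because the floor (31) lies above the market-clearing price, it is binding.
At p = 31: qd = 168 - 4·31 = 44 and qs = 8·31 - 156 = 92.
Surplus = qs - qd = 48.
Government expenditure = surplus × support price = 48 × 31 = 1488.

1488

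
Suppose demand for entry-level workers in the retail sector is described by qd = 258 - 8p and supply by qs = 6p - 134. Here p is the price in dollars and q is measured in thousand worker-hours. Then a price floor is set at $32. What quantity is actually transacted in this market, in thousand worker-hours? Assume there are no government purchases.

2

Equilibrium: 258 - 8p = 6p - 134, so 392 = 14p and p* = 28, q* = 34.
The floor of 32 is above the equilibrium price 28, so it binds.
At p = 32: qd = 258 - 8·32 = 2 and qs = 6·32 - 134 = 58.
The quantity actually transacted is the short side, demand: 2.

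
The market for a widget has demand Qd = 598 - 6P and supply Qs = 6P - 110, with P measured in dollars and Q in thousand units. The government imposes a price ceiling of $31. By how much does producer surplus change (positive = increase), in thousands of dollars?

In a free market, 598 - 6P = 6P - 110 gives the equilibrium P* = 59, Q* = 244.
Because the ceiling (31) lies below the market-clearing price, it is binding.
At P = 31: Qd = 598 - 6·31 = 412 and Qs = 6·31 - 110 = 76.
Producer surplus without the control is ½ · (59 - 55/3) · 244 = 14884/3.
With the ceiling, producers sell 76 units at 31, so PS = ½ · (31 - 55/3) · 76 = 1444/3.
Change in producer surplus = 1444/3 - 14884/3 = -4480.

-4480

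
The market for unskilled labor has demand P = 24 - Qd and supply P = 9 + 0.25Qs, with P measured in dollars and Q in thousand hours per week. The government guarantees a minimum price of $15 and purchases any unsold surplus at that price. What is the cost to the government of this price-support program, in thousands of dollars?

Rearranging demand gives Qd = 24 - P; rearranging supply gives Qs = 4P - 36. Equilibrium: 24 - P = 4P - 36, so 60 = 5P and P* = 12, Q* = 12.
The floor of 15 is above the equilibrium price 12, so it binds.
At P = 15: Qd = 24 - 15 = 9 and Qs = 4·15 - 36 = 24.
Surplus = Qs - Qd = 15.
Government expenditure = surplus × support price = 15 × 15 = 225.

225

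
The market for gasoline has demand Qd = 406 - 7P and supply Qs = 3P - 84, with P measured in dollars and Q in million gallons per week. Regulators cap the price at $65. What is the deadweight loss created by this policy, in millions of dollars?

0

Setting quantity demanded equal to quantity supplied, 406 - 7P = 3P - 84, gives P* = 49 and Q* = 63.
The ceiling of 65 is above the equilibrium price 49, so it is not binding; the market clears at P* = 49, Q* = 63.
Since the control does not bind, no trades are prevented and deadweight loss is zero.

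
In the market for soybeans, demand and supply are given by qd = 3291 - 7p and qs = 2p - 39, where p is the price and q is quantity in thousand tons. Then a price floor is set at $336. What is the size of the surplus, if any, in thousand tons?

Setting quantity demanded equal to quantity supplied, 3291 - 7p = 2p - 39, gives p* = 370 and q* = 701.
Since 336 is below p* = 370, the floor does not bind and the free-market outcome prevails.
Since the control does not bind, there is no surplus.

0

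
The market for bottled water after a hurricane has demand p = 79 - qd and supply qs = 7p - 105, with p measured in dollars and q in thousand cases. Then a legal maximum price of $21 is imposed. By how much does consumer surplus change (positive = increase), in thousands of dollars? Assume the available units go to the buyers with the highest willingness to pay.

-14

Rearranging demand gives qd = 79 - p. Without the control the market clears where 79 - p = 7p - 105, i.e. p* = 23 and q* = 56.
Since 21 < 23, the ceiling is binding.
At p = 21: qd = 79 - 21 = 58 and qs = 7·21 - 105 = 42.
Consumer surplus without the control is ½ · (79 - 23) · 56 = 1568.
With the ceiling, 42 units are sold at 21 (assume they go to the highest-value buyers). The demand price at q = 42 is 37, so CS = ½ · [(79 - 21) + (37 - 21)] · 42 = 1554.
Change in consumer surplus = 1554 - 1568 = -14.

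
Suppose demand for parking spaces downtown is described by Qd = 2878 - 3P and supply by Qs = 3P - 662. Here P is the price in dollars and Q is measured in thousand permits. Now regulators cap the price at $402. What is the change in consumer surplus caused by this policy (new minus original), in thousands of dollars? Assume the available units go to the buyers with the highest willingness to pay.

49256

Equilibrium: 2878 - 3P = 3P - 662, so 3540 = 6P and P* = 590, Q* = 1108.
Since 402 < 590, the ceiling is binding.
At P = 402: Qd = 2878 - 3·402 = 1672 and Qs = 3·402 - 662 = 544.
Consumer surplus without the control is ½ · (2878/3 - 590) · 1108 = 613832/3.
With the ceiling, 544 units are sold at 402 (assume they go to the highest-value buyers). The demand price at Q = 544 is 778, so CS = ½ · [(2878/3 - 402) + (778 - 402)] · 544 = 761600/3.
Change in consumer surplus = 761600/3 - 613832/3 = 49256.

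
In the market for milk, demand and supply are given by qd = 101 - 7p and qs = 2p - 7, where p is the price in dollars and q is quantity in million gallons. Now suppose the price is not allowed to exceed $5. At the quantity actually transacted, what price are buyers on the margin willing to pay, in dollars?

14

Equilibrium: 101 - 7p = 2p - 7, so 108 = 9p and p* = 12, q* = 17.
Because the ceiling (5) lies below the market-clearing price, it is binding.
At p = 5: qd = 101 - 7·5 = 66 and qs = 2·5 - 7 = 3.
Only 3 units reach the market. On the demand curve, the marginal buyer's willingness to pay at q = 3 is (101 - 3)/7 = 14.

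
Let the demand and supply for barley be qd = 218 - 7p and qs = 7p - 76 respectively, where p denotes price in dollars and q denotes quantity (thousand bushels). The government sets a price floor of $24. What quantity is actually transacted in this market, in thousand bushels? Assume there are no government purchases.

50

Setting quantity demanded equal to quantity supplied, 218 - 7p = 7p - 76, gives p* = 21 and q* = 71.
Because the floor (24) lies above the market-clearing price, it is binding.
At p = 24: qd = 218 - 7·24 = 50 and qs = 7·24 - 76 = 92.
The quantity actually transacted is the short side, demand: 50.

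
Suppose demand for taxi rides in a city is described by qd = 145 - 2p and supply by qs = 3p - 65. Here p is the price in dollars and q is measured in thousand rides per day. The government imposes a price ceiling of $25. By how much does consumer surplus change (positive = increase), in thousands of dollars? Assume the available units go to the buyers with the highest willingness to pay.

Setting quantity demanded equal to quantity supplied, 145 - 2p = 3p - 65, gives p* = 42 and q* = 61.
The ceiling of 25 is below the equilibrium price 42, so it binds.
At p = 25: qd = 145 - 2·25 = 95 and qs = 3·25 - 65 = 10.
Consumer surplus without the control is ½ · (72.5 - 42) · 61 = 930.25.
With the ceiling, 10 units are sold at 25 (assume they go to the highest-value buyers). The demand price at q = 10 is 67.5, so CS = ½ · [(72.5 - 25) + (67.5 - 25)] · 10 = 450.
Change in consumer surplus = 450 - 930.25 = -480.25.

-480.25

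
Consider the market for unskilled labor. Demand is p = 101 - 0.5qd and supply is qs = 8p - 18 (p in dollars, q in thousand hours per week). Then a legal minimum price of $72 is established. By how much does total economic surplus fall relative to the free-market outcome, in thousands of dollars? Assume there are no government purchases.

Rearranging demand gives qd = 202 - 2p. Equilibrium: 202 - 2p = 8p - 18, so 220 = 10p and p* = 22, q* = 158.
The floor of 72 is above the equilibrium price 22, so it binds.
At p = 72: qd = 202 - 2·72 = 58 and qs = 8·72 - 18 = 558.
Quantity traded falls to 58. At q = 58 the demand price is (202 - 58)/2 = 72 and the supply price is (18 + 58)/8 = 9.5.
Deadweight loss = ½ · (72 - 9.5) · (158 - 58) = ½ · 62.5 · 100 = 3125.

3125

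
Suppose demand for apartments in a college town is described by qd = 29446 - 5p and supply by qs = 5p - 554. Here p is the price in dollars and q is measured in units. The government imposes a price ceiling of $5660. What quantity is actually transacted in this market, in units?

Setting quantity demanded equal to quantity supplied, 29446 - 5p = 5p - 554, gives p* = 3000 and q* = 14446.
Since 5660 is above p* = 3000, the ceiling does not bind and the free-market outcome prevails.

14446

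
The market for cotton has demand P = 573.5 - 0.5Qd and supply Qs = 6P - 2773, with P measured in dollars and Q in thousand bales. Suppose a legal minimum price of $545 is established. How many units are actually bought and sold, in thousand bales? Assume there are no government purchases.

57

Rearranging demand gives Qd = 1147 - 2P. Setting quantity demanded equal to quantity supplied, 1147 - 2P = 6P - 2773, gives P* = 490 and Q* = 167.
Since 545 > 490, the floor is binding.
At P = 545: Qd = 1147 - 2·545 = 57 and Qs = 6·545 - 2773 = 497.
The quantity actually transacted is the short side, demand: 57.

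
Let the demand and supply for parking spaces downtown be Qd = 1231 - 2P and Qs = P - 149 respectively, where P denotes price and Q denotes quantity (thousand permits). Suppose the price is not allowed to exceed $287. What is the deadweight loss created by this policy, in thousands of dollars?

22446.75

In a free market, 1231 - 2P = P - 149 gives the equilibrium P* = 460, Q* = 311.
Because the ceiling (287) lies below the market-clearing price, it is binding.
At P = 287: Qd = 1231 - 2·287 = 657 and Qs = 287 - 149 = 138.
Quantity traded falls to 138. At Q = 138 the demand price is (1231 - 138)/2 = 546.5 and the supply price is 149 + 138 = 287.
Deadweight loss = ½ · (546.5 - 287) · (311 - 138) = ½ · 259.5 · 173 = 22446.75.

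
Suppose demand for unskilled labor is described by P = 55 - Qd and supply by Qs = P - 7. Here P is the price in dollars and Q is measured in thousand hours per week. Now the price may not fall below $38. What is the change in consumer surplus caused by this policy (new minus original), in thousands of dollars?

Rearranging demand gives Qd = 55 - P. Setting quantity demanded equal to quantity supplied, 55 - P = P - 7, gives P* = 31 and Q* = 24.
The floor of 38 is above the equilibrium price 31, so it binds.
At P = 38: Qd = 55 - 38 = 17 and Qs = 38 - 7 = 31.
Consumer surplus without the control is ½ · (55 - 31) · 24 = 288.
With the floor, consumers buy 17 units at 38, so CS = ½ · (55 - 38) · 17 = 144.5.
Change in consumer surplus = 144.5 - 288 = -143.5.

-143.5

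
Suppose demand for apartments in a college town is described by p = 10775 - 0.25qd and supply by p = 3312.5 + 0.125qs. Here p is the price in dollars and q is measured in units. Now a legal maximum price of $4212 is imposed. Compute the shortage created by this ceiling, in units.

19056

Rearranging demand gives qd = 43100 - 4p; rearranging supply gives qs = 8p - 26500. Without the control the market clears where 43100 - 4p = 8p - 26500, i.e. p* = 5800 and q* = 19900.
Since 4212 < 5800, the ceiling is binding.
At p = 4212: qd = 43100 - 4·4212 = 26252 and qs = 8·4212 - 26500 = 7196.
Shortage = qd - qs = 26252 - 7196 = 19056.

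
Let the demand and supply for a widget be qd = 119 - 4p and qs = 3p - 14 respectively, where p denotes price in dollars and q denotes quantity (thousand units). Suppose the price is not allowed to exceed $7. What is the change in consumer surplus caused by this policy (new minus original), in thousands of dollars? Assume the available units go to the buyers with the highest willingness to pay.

Setting quantity demanded equal to quantity supplied, 119 - 4p = 3p - 14, gives p* = 19 and q* = 43.
Since 7 < 19, the ceiling is binding.
At p = 7: qd = 119 - 4·7 = 91 and qs = 3·7 - 14 = 7.
Consumer surplus without the control is ½ · (29.75 - 19) · 43 = 231.125.
With the ceiling, 7 units are sold at 7 (assume they go to the highest-value buyers). The demand price at q = 7 is 28, so CS = ½ · [(29.75 - 7) + (28 - 7)] · 7 = 153.125.
Change in consumer surplus = 153.125 - 231.125 = -78.

-78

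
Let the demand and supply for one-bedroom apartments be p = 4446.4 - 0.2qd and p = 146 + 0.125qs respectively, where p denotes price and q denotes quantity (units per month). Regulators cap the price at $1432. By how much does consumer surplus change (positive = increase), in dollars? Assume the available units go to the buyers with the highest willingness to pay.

2919270.4

Rearranging demand gives qd = 22232 - 5p; rearranging supply gives qs = 8p - 1168. Without the control the market clears where 22232 - 5p = 8p - 1168, i.e. p* = 1800 and q* = 13232.
The ceiling of 1432 is below the equilibrium price 1800, so it binds.
At p = 1432: qd = 22232 - 5·1432 = 15072 and qs = 8·1432 - 1168 = 10288.
Consumer surplus without the control is ½ · (4446.4 - 1800) · 13232 = 17508582.4.
With the ceiling, 10288 units are sold at 1432 (assume they go to the highest-value buyers). The demand price at q = 10288 is 2388.8, so CS = ½ · [(4446.4 - 1432) + (2388.8 - 1432)] · 10288 = 20427852.8.
Change in consumer surplus = 20427852.8 - 17508582.4 = 2919270.4.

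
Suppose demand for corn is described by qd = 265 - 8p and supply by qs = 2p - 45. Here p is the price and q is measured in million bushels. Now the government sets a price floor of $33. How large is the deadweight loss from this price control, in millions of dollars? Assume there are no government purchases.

Setting quantity demanded equal to quantity supplied, 265 - 8p = 2p - 45, gives p* = 31 and q* = 17.
Because the floor (33) lies above the market-clearing price, it is binding.
At p = 33: qd = 265 - 8·33 = 1 and qs = 2·33 - 45 = 21.
Quantity traded falls to 1. At q = 1 the demand price is (265 - 1)/8 = 33 and the supply price is (45 + 1)/2 = 23.
Deadweight loss = ½ · (33 - 23) · (17 - 1) = ½ · 10 · 16 = 80.

80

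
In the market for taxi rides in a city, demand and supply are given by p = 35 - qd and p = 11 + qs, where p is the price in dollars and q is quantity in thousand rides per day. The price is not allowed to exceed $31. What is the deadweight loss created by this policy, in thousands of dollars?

0

Rearranging demand gives qd = 35 - p; rearranging supply gives qs = p - 11. Equilibrium: 35 - p = p - 11, so 46 = 2p and p* = 23, q* = 12.
The ceiling of 31 is above the equilibrium price 23, so it is not binding; the market clears at p* = 23, q* = 12.
Since the control does not bind, no trades are prevented and deadweight loss is zero.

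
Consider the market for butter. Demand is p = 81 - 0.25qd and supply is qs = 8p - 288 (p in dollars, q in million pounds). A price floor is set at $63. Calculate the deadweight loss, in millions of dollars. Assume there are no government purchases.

432

Rearranging demand gives qd = 324 - 4p. Equilibrium: 324 - 4p = 8p - 288, so 612 = 12p and p* = 51, q* = 120.
Because the floor (63) lies above the market-clearing price, it is binding.
At p = 63: qd = 324 - 4·63 = 72 and qs = 8·63 - 288 = 216.
Quantity traded falls to 72. At q = 72 the demand price is (324 - 72)/4 = 63 and the supply price is (288 + 72)/8 = 45.
Deadweight loss = ½ · (63 - 45) · (120 - 72) = ½ · 18 · 48 = 432.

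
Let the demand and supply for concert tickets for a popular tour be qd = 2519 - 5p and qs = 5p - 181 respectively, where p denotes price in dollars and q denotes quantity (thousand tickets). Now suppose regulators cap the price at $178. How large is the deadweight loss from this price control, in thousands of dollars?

42320

Setting quantity demanded equal to quantity supplied, 2519 - 5p = 5p - 181, gives p* = 270 and q* = 1169.
Because the ceiling (178) lies below the market-clearing price, it is binding.
At p = 178: qd = 2519 - 5·178 = 1629 and qs = 5·178 - 181 = 709.
Quantity traded falls to 709. At q = 709 the demand price is (2519 - 709)/5 = 362 and the supply price is (181 + 709)/5 = 178.
Deadweight loss = ½ · (362 - 178) · (1169 - 709) = ½ · 184 · 460 = 42320.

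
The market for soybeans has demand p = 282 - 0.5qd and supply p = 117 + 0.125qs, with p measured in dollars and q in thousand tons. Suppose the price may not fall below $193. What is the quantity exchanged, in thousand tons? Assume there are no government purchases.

178

Rearranging demand gives qd = 564 - 2p; rearranging supply gives qs = 8p - 936. Equilibrium: 564 - 2p = 8p - 936, so 1500 = 10p and p* = 150, q* = 264.
Since 193 > 150, the floor is binding.
At p = 193: qd = 564 - 2·193 = 178 and qs = 8·193 - 936 = 608.
The quantity actually transacted is the short side, demand: 178.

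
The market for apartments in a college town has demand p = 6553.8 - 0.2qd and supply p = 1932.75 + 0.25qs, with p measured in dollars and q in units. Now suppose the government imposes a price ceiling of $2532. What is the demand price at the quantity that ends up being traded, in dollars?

6074.4

Rearranging demand gives qd = 32769 - 5p; rearranging supply gives qs = 4p - 7731. In a free market, 32769 - 5p = 4p - 7731 gives the equilibrium p* = 4500, q* = 10269.
Since 2532 < 4500, the ceiling is binding.
At p = 2532: qd = 32769 - 5·2532 = 20109 and qs = 4·2532 - 7731 = 2397.
Only 2397 units reach the market. On the demand curve, the marginal buyer's willingness to pay at q = 2397 is (32769 - 2397)/5 = 6074.4.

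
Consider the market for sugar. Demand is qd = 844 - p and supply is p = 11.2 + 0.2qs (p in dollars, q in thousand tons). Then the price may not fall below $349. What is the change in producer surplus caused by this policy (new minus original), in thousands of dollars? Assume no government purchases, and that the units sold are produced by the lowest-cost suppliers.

Rearranging supply gives qs = 5p - 56. Setting quantity demanded equal to quantity supplied, 844 - p = 5p - 56, gives p* = 150 and q* = 694.
Because the floor (349) lies above the market-clearing price, it is binding.
At p = 349: qd = 844 - 349 = 495 and qs = 5·349 - 56 = 1689.
Producer surplus without the control is ½ · (150 - 11.2) · 694 = 48163.6.
With the floor, 495 units are sold at 349. The supply price at q = 495 is 110.2, so PS = ½ · [(349 - 11.2) + (349 - 110.2)] · 495 = 142708.5.
Change in producer surplus = 142708.5 - 48163.6 = 94544.9.

94544.9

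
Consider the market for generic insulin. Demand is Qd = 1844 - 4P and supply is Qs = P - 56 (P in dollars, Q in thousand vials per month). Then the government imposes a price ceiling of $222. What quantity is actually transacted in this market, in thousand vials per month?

Equilibrium: 1844 - 4P = P - 56, so 1900 = 5P and P* = 380, Q* = 324.
The ceiling of 222 is below the equilibrium price 380, so it binds.
At P = 222: Qd = 1844 - 4·222 = 956 and Qs = 222 - 56 = 166.
The quantity actually transacted is the short side, supply: 166.

166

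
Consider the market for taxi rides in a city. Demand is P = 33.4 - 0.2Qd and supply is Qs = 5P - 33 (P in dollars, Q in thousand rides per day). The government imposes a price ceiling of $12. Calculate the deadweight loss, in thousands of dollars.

Rearranging demand gives Qd = 167 - 5P. Without the control the market clears where 167 - 5P = 5P - 33, i.e. P* = 20 and Q* = 67.
The ceiling of 12 is below the equilibrium price 20, so it binds.
At P = 12: Qd = 167 - 5·12 = 107 and Qs = 5·12 - 33 = 27.
Quantity traded falls to 27. At Q = 27 the demand price is (167 - 27)/5 = 28 and the supply price is (33 + 27)/5 = 12.
Deadweight loss = ½ · (28 - 12) · (67 - 27) = ½ · 16 · 40 = 320.

320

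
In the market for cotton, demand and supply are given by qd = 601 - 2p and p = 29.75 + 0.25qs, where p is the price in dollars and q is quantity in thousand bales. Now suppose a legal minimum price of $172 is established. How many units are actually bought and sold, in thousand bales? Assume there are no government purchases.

257

Rearranging supply gives qs = 4p - 119. In a free market, 601 - 2p = 4p - 119 gives the equilibrium p* = 120, q* = 361.
The floor of 172 is above the equilibrium price 120, so it binds.
At p = 172: qd = 601 - 2·172 = 257 and qs = 4·172 - 119 = 569.
The quantity actually transacted is the short side, demand: 257.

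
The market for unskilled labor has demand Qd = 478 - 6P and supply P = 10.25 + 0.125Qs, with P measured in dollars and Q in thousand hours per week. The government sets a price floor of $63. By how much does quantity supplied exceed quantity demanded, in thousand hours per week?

322

Rearranging supply gives Qs = 8P - 82. Setting quantity demanded equal to quantity supplied, 478 - 6P = 8P - 82, gives P* = 40 and Q* = 238.
Since 63 > 40, the floor is binding.
At P = 63: Qd = 478 - 6·63 = 100 and Qs = 8·63 - 82 = 422.
Surplus = Qs - Qd = 422 - 100 = 322.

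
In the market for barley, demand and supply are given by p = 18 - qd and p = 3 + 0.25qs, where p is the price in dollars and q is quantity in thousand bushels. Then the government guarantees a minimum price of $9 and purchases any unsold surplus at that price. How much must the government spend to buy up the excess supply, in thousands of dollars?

Rearranging demand gives qd = 18 - p; rearranging supply gives qs = 4p - 12. In a free market, 18 - p = 4p - 12 gives the equilibrium p* = 6, q* = 12.
Because the floor (9) lies above the market-clearing price, it is binding.
At p = 9: qd = 18 - 9 = 9 and qs = 4·9 - 12 = 24.
Surplus = qs - qd = 15.
Government expenditure = surplus × support price = 15 × 9 = 135.

135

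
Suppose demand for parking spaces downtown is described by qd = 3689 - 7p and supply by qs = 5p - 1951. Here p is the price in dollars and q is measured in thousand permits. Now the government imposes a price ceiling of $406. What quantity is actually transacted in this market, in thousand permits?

Setting quantity demanded equal to quantity supplied, 3689 - 7p = 5p - 1951, gives p* = 470 and q* = 399.
Since 406 < 470, the ceiling is binding.
At p = 406: qd = 3689 - 7·406 = 847 and qs = 5·406 - 1951 = 79.
The quantity actually transacted is the short side, supply: 79.

79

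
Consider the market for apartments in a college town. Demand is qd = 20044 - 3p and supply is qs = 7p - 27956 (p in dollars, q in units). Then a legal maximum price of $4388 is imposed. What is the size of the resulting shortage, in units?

4120

In a free market, 20044 - 3p = 7p - 27956 gives the equilibrium p* = 4800, q* = 5644.
Because the ceiling (4388) lies below the market-clearing price, it is binding.
At p = 4388: qd = 20044 - 3·4388 = 6880 and qs = 7·4388 - 27956 = 2760.
Shortage = qd - qs = 6880 - 2760 = 4120.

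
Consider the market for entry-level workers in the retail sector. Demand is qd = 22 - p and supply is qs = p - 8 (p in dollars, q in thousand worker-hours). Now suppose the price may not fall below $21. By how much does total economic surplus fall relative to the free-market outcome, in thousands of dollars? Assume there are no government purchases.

36

Without the control the market clears where 22 - p = p - 8, i.e. p* = 15 and q* = 7.
Since 21 > 15, the floor is binding.
At p = 21: qd = 22 - 21 = 1 and qs = 21 - 8 = 13.
Quantity traded falls to 1. At q = 1 the demand price is 22 - 1 = 21 and the supply price is 8 + 1 = 9.
Deadweight loss = ½ · (21 - 9) · (7 - 1) = ½ · 12 · 6 = 36.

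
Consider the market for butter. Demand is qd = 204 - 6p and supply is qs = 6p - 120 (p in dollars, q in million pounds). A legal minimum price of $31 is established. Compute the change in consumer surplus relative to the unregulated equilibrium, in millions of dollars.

-120

Without the control the market clears where 204 - 6p = 6p - 120, i.e. p* = 27 and q* = 42.
Since 31 > 27, the floor is binding.
At p = 31: qd = 204 - 6·31 = 18 and qs = 6·31 - 120 = 66.
Consumer surplus without the control is ½ · (34 - 27) · 42 = 147.
With the floor, consumers buy 18 units at 31, so CS = ½ · (34 - 31) · 18 = 27.
Change in consumer surplus = 27 - 147 = -120.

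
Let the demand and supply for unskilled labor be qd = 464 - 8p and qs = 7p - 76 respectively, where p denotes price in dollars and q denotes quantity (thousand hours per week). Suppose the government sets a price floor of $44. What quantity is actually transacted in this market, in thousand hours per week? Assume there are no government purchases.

112

Equilibrium: 464 - 8p = 7p - 76, so 540 = 15p and p* = 36, q* = 176.
The floor of 44 is above the equilibrium price 36, so it binds.
At p = 44: qd = 464 - 8·44 = 112 and qs = 7·44 - 76 = 232.
The quantity actually transacted is the short side, demand: 112.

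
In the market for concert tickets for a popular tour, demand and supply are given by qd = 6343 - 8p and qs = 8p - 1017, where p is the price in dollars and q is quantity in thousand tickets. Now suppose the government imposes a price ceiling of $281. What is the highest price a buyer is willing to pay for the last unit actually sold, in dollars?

Without the control the market clears where 6343 - 8p = 8p - 1017, i.e. p* = 460 and q* = 2663.
Since 281 < 460, the ceiling is binding.
At p = 281: qd = 6343 - 8·281 = 4095 and qs = 8·281 - 1017 = 1231.
Only 1231 units reach the market. On the demand curve, the marginal buyer's willingness to pay at q = 1231 is (6343 - 1231)/8 = 639.

639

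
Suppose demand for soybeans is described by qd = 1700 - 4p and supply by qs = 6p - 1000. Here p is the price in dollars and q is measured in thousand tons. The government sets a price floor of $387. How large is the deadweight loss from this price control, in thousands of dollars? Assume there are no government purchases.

Equilibrium: 1700 - 4p = 6p - 1000, so 2700 = 10p and p* = 270, q* = 620.
Because the floor (387) lies above the market-clearing price, it is binding.
At p = 387: qd = 1700 - 4·387 = 152 and qs = 6·387 - 1000 = 1322.
Quantity traded falls to 152. At q = 152 the demand price is (1700 - 152)/4 = 387 and the supply price is (1000 + 152)/6 = 192.
Deadweight loss = ½ · (387 - 192) · (620 - 152) = ½ · 195 · 468 = 45630.

45630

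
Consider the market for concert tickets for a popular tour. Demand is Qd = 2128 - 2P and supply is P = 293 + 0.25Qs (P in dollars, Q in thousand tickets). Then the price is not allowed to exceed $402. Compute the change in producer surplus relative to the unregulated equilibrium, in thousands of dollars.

Rearranging supply gives Qs = 4P - 1172. In a free market, 2128 - 2P = 4P - 1172 gives the equilibrium P* = 550, Q* = 1028.
Because the ceiling (402) lies below the market-clearing price, it is binding.
At P = 402: Qd = 2128 - 2·402 = 1324 and Qs = 4·402 - 1172 = 436.
Producer surplus without the control is ½ · (550 - 293) · 1028 = 132098.
With the ceiling, producers sell 436 units at 402, so PS = ½ · (402 - 293) · 436 = 23762.
Change in producer surplus = 23762 - 132098 = -108336.

-108336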